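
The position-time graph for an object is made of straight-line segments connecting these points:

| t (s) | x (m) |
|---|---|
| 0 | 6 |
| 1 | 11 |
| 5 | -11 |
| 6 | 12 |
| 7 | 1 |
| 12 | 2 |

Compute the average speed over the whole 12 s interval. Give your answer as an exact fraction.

31/6 m/s

Average speed = (total path length)/(elapsed time); on a piecewise-linear x-t graph the path length is Σ|Δx|.
0–1 s: |Δx| = |11 − 6| = 5 m
1–5 s: |Δx| = |-11 − 11| = 22 m
5–6 s: |Δx| = |12 − -11| = 23 m
6–7 s: |Δx| = |1 − 12| = 11 m
7–12 s: |Δx| = |2 − 1| = 1 m
Total path = 62 m; average speed = 62/12 = 31/6 m/s.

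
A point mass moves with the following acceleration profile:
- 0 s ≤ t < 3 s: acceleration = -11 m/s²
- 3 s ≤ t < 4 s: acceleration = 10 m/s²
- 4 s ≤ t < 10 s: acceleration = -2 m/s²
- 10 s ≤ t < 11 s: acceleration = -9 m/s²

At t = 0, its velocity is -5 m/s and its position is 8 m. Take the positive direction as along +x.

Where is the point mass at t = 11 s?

-338 m

On each constant-a segment, Δv = aΔt and Δx = v₀Δt + ½aΔt²; chain segment to segment.
0–3 s: v starts -5 m/s; Δx = -5·3 + ½·-11·3² = -64.5 m; v ends -38 m/s.
3–4 s: v starts -38 m/s; Δx = -38·1 + ½·10·1² = -33 m; v ends -28 m/s.
4–10 s: v starts -28 m/s; Δx = -28·6 + ½·-2·6² = -204 m; v ends -40 m/s.
10–11 s: v starts -40 m/s; Δx = -40·1 + ½·-9·1² = -44.5 m; v ends -49 m/s.
x(11) = 8 + Σ Δx = -338 m.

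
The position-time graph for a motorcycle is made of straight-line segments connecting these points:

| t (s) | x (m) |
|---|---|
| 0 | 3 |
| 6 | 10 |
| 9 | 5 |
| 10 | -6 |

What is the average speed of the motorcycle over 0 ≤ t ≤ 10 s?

Average speed = (total path length)/(elapsed time); on a piecewise-linear x-t graph the path length is Σ|Δx|.
0–6 s: |Δx| = |10 − 3| = 7 m
6–9 s: |Δx| = |5 − 10| = 5 m
9–10 s: |Δx| = |-6 − 5| = 11 m
Total path = 23 m; average speed = 23/10 = 2.3 m/s.

2.3 m/s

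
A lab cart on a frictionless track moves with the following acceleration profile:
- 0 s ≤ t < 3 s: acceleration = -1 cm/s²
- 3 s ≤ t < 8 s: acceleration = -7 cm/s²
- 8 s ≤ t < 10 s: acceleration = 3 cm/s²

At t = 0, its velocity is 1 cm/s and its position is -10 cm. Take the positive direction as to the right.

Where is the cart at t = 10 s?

-177 cm

On each constant-a segment, Δv = aΔt and Δx = v₀Δt + ½aΔt²; chain segment to segment.
0–3 s: v starts 1 cm/s; Δx = 1·3 + ½·-1·3² = -1.5 cm; v ends -2 cm/s.
3–8 s: v starts -2 cm/s; Δx = -2·5 + ½·-7·5² = -97.5 cm; v ends -37 cm/s.
8–10 s: v starts -37 cm/s; Δx = -37·2 + ½·3·2² = -68 cm; v ends -31 cm/s.
x(10) = -10 + Σ Δx = -177 cm.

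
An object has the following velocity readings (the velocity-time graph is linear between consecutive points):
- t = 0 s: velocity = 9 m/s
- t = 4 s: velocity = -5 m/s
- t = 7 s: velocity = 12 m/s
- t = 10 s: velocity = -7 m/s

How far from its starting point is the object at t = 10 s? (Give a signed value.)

26 m

Net displacement equals the area under the velocity-time graph (areas below the axis count negative).
0–4 s: ½(9 + -5)(4) = 8 m
4–7 s: ½(-5 + 12)(3) = 10.5 m
7–10 s: ½(12 + -7)(3) = 7.5 m
Net displacement = 26 m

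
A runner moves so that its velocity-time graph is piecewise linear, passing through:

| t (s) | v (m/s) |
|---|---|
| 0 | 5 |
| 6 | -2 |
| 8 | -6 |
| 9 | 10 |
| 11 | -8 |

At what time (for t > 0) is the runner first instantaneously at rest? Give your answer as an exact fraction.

v changes sign on 0–6 s (from 5 to -2); the graph is linear there, so v = 0 at t = 0 + (-5)·(6 − 0)/(-2 − 5) = 30/7 s.

t = 30/7 s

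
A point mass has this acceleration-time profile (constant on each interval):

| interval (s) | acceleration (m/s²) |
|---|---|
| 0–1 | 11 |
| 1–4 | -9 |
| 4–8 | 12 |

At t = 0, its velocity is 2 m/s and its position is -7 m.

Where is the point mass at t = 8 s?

On each constant-a segment, Δv = aΔt and Δx = v₀Δt + ½aΔt²; chain segment to segment.
0–1 s: v starts 2 m/s; Δx = 2·1 + ½·11·1² = 7.5 m; v ends 13 m/s.
1–4 s: v starts 13 m/s; Δx = 13·3 + ½·-9·3² = -1.5 m; v ends -14 m/s.
4–8 s: v starts -14 m/s; Δx = -14·4 + ½·12·4² = 40 m; v ends 34 m/s.
x(8) = -7 + Σ Δx = 39 m.

39 m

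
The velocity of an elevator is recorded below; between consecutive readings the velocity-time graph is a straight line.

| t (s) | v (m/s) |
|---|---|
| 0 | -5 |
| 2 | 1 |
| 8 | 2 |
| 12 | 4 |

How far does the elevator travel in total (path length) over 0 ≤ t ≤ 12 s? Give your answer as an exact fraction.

76/3 m

Total distance travelled is ∫|v| dt — sum the magnitudes of each area piece.
0–2 s: v = 0 at t = 5/3 s; triangle areas 25/6 + 1/6 = 13/3 m
2–8 s: |½(1 + 2)(6)| = 9 m
8–12 s: |½(2 + 4)(4)| = 12 m
Total distance = 76/3 m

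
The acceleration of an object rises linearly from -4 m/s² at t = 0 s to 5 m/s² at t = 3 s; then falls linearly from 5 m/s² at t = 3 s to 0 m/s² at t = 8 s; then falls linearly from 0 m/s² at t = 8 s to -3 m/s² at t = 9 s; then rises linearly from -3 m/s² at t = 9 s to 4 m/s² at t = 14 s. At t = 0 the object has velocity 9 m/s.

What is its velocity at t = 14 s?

Δv equals the area under the a-t graph; then v = v₀ + Δv.
0–3 s: ½(-4 + 5)(3) = 1.5 m/s
3–8 s: ½(5 + 0)(5) = 12.5 m/s
8–9 s: ½(0 + -3)(1) = -1.5 m/s
9–14 s: ½(-3 + 4)(5) = 2.5 m/s
Δv = 15 m/s, so v(14) = 9 + (15) = 24 m/s.

24 m/s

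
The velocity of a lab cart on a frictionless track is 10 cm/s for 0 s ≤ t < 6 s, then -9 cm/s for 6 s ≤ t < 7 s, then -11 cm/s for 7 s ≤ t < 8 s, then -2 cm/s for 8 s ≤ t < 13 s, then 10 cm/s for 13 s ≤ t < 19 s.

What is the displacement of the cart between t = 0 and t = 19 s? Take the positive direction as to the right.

90 cm

Net displacement equals the area under the velocity-time graph (areas below the axis count negative).
0–6 s: 10 × 6 = 60 cm
6–7 s: -9 × 1 = -9 cm
7–8 s: -11 × 1 = -11 cm
8–13 s: -2 × 5 = -10 cm
13–19 s: 10 × 6 = 60 cm
Net displacement = 90 cm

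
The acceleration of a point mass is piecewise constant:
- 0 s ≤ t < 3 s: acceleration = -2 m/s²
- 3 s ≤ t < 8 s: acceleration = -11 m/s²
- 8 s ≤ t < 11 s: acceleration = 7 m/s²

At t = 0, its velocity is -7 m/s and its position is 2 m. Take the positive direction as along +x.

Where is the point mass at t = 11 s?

On each constant-a segment, Δv = aΔt and Δx = v₀Δt + ½aΔt²; chain segment to segment.
0–3 s: v starts -7 m/s; Δx = -7·3 + ½·-2·3² = -30 m; v ends -13 m/s.
3–8 s: v starts -13 m/s; Δx = -13·5 + ½·-11·5² = -202.5 m; v ends -68 m/s.
8–11 s: v starts -68 m/s; Δx = -68·3 + ½·7·3² = -172.5 m; v ends -47 m/s.
x(11) = 2 + Σ Δx = -403 m.

-403 m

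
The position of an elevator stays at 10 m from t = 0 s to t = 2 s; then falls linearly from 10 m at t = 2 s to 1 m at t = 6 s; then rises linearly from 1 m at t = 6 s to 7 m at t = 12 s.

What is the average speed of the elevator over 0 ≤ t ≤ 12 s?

1.25 m/s

Average speed = (total path length)/(elapsed time); on a piecewise-linear x-t graph the path length is Σ|Δx|.
0–2 s: |Δx| = |10 − 10| = 0 m
2–6 s: |Δx| = |1 − 10| = 9 m
6–12 s: |Δx| = |7 − 1| = 6 m
Total path = 15 m; average speed = 15/12 = 1.25 m/s.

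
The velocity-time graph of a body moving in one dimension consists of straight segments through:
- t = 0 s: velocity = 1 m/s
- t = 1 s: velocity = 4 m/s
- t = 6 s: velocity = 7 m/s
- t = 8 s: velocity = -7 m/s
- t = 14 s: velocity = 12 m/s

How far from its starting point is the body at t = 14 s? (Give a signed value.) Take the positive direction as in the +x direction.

45 m

Net displacement equals the area under the velocity-time graph (areas below the axis count negative).
0–1 s: ½(1 + 4)(1) = 2.5 m
1–6 s: ½(4 + 7)(5) = 27.5 m
6–8 s: ½(7 + -7)(2) = 0 m
8–14 s: ½(-7 + 12)(6) = 15 m
Net displacement = 45 m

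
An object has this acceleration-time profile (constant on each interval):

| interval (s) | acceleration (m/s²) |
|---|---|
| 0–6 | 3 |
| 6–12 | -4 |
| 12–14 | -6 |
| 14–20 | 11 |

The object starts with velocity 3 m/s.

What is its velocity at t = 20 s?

51 m/s

Δv equals the area under the a-t graph; then v = v₀ + Δv.
0–6 s: 3 × 6 = 18 m/s
6–12 s: -4 × 6 = -24 m/s
12–14 s: -6 × 2 = -12 m/s
14–20 s: 11 × 6 = 66 m/s
Δv = 48 m/s, so v(20) = 3 + (48) = 51 m/s.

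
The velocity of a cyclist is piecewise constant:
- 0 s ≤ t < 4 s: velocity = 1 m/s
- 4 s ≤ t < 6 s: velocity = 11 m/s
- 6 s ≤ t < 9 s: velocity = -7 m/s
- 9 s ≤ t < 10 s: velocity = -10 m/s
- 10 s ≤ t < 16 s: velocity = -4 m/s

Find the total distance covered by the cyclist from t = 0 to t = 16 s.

Distance (not displacement) is the total path length: add the absolute areas under v-t.
0–4 s: |1| × 4 = 4 m
4–6 s: |11| × 2 = 22 m
6–9 s: |-7| × 3 = 21 m
9–10 s: |-10| × 1 = 10 m
10–16 s: |-4| × 6 = 24 m
Total distance = 81 m

81 m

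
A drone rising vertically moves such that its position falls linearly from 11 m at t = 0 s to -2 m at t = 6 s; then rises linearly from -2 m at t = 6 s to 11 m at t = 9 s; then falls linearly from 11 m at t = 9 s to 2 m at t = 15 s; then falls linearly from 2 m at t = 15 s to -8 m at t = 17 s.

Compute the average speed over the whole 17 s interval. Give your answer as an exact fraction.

45/17 m/s

Average speed = (total path length)/(elapsed time); on a piecewise-linear x-t graph the path length is Σ|Δx|.
0–6 s: |Δx| = |-2 − 11| = 13 m
6–9 s: |Δx| = |11 − -2| = 13 m
9–15 s: |Δx| = |2 − 11| = 9 m
15–17 s: |Δx| = |-8 − 2| = 10 m
Total path = 45 m; average speed = 45/17 = 45/17 m/s.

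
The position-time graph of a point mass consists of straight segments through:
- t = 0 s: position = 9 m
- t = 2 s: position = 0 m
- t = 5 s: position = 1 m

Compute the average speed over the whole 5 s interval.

Average speed = (total path length)/(elapsed time); on a piecewise-linear x-t graph the path length is Σ|Δx|.
0–2 s: |Δx| = |0 − 9| = 9 m
2–5 s: |Δx| = |1 − 0| = 1 m
Total path = 10 m; average speed = 10/5 = 2 m/s.

2 m/s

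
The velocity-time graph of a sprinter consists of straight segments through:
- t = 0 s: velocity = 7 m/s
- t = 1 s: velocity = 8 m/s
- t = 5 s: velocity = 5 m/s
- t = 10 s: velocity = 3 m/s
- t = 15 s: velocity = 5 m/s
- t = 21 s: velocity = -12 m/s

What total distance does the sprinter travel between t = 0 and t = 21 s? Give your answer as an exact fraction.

Distance (not displacement) is the total path length: add the absolute areas under v-t.
0–1 s: |½(7 + 8)(1)| = 7.5 m
1–5 s: |½(8 + 5)(4)| = 26 m
5–10 s: |½(5 + 3)(5)| = 20 m
10–15 s: |½(3 + 5)(5)| = 20 m
15–21 s: v = 0 at t = 285/17 s; triangle areas 75/17 + 432/17 = 507/17 m
Total distance = 3513/34 m

3513/34 m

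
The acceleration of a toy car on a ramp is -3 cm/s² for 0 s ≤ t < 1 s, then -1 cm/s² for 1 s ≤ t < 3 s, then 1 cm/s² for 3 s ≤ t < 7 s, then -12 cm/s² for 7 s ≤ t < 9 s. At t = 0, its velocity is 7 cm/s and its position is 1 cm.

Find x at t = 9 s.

16.5 cm

On each constant-a segment, Δv = aΔt and Δx = v₀Δt + ½aΔt²; chain segment to segment.
0–1 s: v starts 7 cm/s; Δx = 7·1 + ½·-3·1² = 5.5 cm; v ends 4 cm/s.
1–3 s: v starts 4 cm/s; Δx = 4·2 + ½·-1·2² = 6 cm; v ends 2 cm/s.
3–7 s: v starts 2 cm/s; Δx = 2·4 + ½·1·4² = 16 cm; v ends 6 cm/s.
7–9 s: v starts 6 cm/s; Δx = 6·2 + ½·-12·2² = -12 cm; v ends -18 cm/s.
x(9) = 1 + Σ Δx = 16.5 cm.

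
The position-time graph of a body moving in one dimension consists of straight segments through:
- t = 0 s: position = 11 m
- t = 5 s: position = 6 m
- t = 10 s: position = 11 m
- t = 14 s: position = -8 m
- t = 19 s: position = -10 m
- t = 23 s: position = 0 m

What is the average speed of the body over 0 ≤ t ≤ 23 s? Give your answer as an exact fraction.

41/23 m/s

Average speed = (total path length)/(elapsed time); on a piecewise-linear x-t graph the path length is Σ|Δx|.
0–5 s: |Δx| = |6 − 11| = 5 m
5–10 s: |Δx| = |11 − 6| = 5 m
10–14 s: |Δx| = |-8 − 11| = 19 m
14–19 s: |Δx| = |-10 − -8| = 2 m
19–23 s: |Δx| = |0 − -10| = 10 m
Total path = 41 m; average speed = 41/23 = 41/23 m/s.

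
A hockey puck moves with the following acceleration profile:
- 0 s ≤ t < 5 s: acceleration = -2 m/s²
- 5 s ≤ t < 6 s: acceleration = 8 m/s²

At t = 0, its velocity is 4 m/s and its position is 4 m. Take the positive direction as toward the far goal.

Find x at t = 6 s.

On each constant-a segment, Δv = aΔt and Δx = v₀Δt + ½aΔt²; chain segment to segment.
0–5 s: v starts 4 m/s; Δx = 4·5 + ½·-2·5² = -5 m; v ends -6 m/s.
5–6 s: v starts -6 m/s; Δx = -6·1 + ½·8·1² = -2 m; v ends 2 m/s.
x(6) = 4 + Σ Δx = -3 m.

-3 m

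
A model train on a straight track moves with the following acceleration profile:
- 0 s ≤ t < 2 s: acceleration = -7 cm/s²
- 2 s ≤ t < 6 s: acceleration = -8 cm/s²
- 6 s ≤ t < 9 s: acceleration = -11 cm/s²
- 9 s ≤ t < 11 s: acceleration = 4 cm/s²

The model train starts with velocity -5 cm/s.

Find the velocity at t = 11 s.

-76 cm/s

Δv equals the area under the a-t graph; then v = v₀ + Δv.
0–2 s: -7 × 2 = -14 cm/s
2–6 s: -8 × 4 = -32 cm/s
6–9 s: -11 × 3 = -33 cm/s
9–11 s: 4 × 2 = 8 cm/s
Δv = -71 cm/s, so v(11) = -5 + (-71) = -76 cm/s.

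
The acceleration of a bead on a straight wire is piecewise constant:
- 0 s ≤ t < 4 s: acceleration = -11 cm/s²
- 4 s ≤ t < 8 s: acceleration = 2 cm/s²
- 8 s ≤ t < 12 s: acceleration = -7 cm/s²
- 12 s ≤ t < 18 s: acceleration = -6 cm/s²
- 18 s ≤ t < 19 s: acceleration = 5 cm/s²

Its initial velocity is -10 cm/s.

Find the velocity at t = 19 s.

-105 cm/s

Δv equals the area under the a-t graph; then v = v₀ + Δv.
0–4 s: -11 × 4 = -44 cm/s
4–8 s: 2 × 4 = 8 cm/s
8–12 s: -7 × 4 = -28 cm/s
12–18 s: -6 × 6 = -36 cm/s
18–19 s: 5 × 1 = 5 cm/s
Δv = -95 cm/s, so v(19) = -10 + (-95) = -105 cm/s.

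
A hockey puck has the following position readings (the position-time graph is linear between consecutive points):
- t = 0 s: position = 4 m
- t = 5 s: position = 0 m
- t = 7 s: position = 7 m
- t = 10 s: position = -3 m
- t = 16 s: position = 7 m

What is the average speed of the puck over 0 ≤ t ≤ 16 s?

Average speed = (total path length)/(elapsed time); on a piecewise-linear x-t graph the path length is Σ|Δx|.
0–5 s: |Δx| = |0 − 4| = 4 m
5–7 s: |Δx| = |7 − 0| = 7 m
7–10 s: |Δx| = |-3 − 7| = 10 m
10–16 s: |Δx| = |7 − -3| = 10 m
Total path = 31 m; average speed = 31/16 = 1.9375 m/s.

1.9375 m/s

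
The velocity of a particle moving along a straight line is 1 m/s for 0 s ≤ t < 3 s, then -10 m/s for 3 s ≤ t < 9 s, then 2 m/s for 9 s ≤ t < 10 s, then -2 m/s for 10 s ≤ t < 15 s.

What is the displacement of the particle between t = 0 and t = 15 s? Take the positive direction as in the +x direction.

-65 m

Net displacement equals the area under the velocity-time graph (areas below the axis count negative).
0–3 s: 1 × 3 = 3 m
3–9 s: -10 × 6 = -60 m
9–10 s: 2 × 1 = 2 m
10–15 s: -2 × 5 = -10 m
Net displacement = -65 m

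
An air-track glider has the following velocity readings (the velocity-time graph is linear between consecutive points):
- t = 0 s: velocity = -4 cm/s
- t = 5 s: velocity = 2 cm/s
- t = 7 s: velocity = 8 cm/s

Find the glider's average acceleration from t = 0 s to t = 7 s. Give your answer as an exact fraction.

12/7 cm/s²

Average acceleration = Δv/Δt = (8 − -4)/(7 − 0) = 12/7 cm/s².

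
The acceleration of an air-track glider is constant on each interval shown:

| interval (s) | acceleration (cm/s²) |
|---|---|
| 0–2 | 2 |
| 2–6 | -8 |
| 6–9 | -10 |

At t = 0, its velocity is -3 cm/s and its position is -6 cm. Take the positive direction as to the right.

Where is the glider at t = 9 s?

On each constant-a segment, Δv = aΔt and Δx = v₀Δt + ½aΔt²; chain segment to segment.
0–2 s: v starts -3 cm/s; Δx = -3·2 + ½·2·2² = -2 cm; v ends 1 cm/s.
2–6 s: v starts 1 cm/s; Δx = 1·4 + ½·-8·4² = -60 cm; v ends -31 cm/s.
6–9 s: v starts -31 cm/s; Δx = -31·3 + ½·-10·3² = -138 cm; v ends -61 cm/s.
x(9) = -6 + Σ Δx = -206 cm.

-206 cm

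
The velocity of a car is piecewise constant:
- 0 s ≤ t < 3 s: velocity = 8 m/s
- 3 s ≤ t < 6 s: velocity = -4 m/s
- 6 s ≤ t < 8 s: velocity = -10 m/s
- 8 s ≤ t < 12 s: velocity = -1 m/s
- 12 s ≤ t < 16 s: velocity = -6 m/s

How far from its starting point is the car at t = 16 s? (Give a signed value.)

Net displacement equals the area under the velocity-time graph (areas below the axis count negative).
0–3 s: 8 × 3 = 24 m
3–6 s: -4 × 3 = -12 m
6–8 s: -10 × 2 = -20 m
8–12 s: -1 × 4 = -4 m
12–16 s: -6 × 4 = -24 m
Net displacement = -36 m

-36 m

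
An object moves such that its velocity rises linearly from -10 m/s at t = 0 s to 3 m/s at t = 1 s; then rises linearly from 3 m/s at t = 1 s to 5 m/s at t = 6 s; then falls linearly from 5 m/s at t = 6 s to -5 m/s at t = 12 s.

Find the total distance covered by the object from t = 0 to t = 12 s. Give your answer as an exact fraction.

Distance (not displacement) is the total path length: add the absolute areas under v-t.
0–1 s: v = 0 at t = 10/13 s; triangle areas 50/13 + 9/26 = 109/26 m
1–6 s: |½(3 + 5)(5)| = 20 m
6–12 s: v = 0 at t = 9 s; triangle areas 7.5 + 7.5 = 15 m
Total distance = 1019/26 m

1019/26 m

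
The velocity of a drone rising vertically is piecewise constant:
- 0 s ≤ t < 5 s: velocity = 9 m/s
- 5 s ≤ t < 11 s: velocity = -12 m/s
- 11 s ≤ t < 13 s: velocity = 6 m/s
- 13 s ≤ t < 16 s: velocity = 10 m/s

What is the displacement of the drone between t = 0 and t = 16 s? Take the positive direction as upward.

Net displacement equals the area under the velocity-time graph (areas below the axis count negative).
0–5 s: 9 × 5 = 45 m
5–11 s: -12 × 6 = -72 m
11–13 s: 6 × 2 = 12 m
13–16 s: 10 × 3 = 30 m
Net displacement = 15 m

15 m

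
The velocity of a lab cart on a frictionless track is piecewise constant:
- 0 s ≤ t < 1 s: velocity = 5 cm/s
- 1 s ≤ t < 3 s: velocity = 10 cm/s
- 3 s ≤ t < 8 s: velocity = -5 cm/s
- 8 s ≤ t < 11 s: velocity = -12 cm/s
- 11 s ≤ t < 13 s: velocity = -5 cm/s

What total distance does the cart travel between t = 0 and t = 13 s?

Distance (not displacement) is the total path length: add the absolute areas under v-t.
0–1 s: |5| × 1 = 5 cm
1–3 s: |10| × 2 = 20 cm
3–8 s: |-5| × 5 = 25 cm
8–11 s: |-12| × 3 = 36 cm
11–13 s: |-5| × 2 = 10 cm
Total distance = 96 cm

96 cm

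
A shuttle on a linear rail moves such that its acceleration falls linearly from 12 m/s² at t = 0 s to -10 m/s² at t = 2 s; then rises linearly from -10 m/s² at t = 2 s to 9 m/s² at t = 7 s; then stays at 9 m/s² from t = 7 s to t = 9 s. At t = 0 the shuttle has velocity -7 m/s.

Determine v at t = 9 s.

10.5 m/s

Δv equals the area under the a-t graph; then v = v₀ + Δv.
0–2 s: ½(12 + -10)(2) = 2 m/s
2–7 s: ½(-10 + 9)(5) = -2.5 m/s
7–9 s: 9 × 2 = 18 m/s
Δv = 17.5 m/s, so v(9) = -7 + (17.5) = 10.5 m/s.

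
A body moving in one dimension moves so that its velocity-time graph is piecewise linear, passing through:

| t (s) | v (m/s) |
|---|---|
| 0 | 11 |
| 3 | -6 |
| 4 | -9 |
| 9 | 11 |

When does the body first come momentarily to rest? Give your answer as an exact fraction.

v changes sign on 0–3 s (from 11 to -6); the graph is linear there, so v = 0 at t = 0 + (-11)·(3 − 0)/(-6 − 11) = 33/17 s.

t = 33/17 s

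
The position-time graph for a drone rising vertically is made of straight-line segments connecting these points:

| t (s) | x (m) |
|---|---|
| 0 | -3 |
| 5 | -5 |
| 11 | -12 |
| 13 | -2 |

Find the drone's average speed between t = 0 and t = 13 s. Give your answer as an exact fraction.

Average speed = (total path length)/(elapsed time); on a piecewise-linear x-t graph the path length is Σ|Δx|.
0–5 s: |Δx| = |-5 − -3| = 2 m
5–11 s: |Δx| = |-12 − -5| = 7 m
11–13 s: |Δx| = |-2 − -12| = 10 m
Total path = 19 m; average speed = 19/13 = 19/13 m/s.

19/13 m/s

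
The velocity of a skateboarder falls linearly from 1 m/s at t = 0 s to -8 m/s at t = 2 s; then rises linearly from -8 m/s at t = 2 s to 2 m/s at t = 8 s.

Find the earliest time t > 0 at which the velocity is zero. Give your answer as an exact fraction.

t = 2/9 s

v changes sign on 0–2 s (from 1 to -8); the graph is linear there, so v = 0 at t = 0 + (-1)·(2 − 0)/(-8 − 1) = 2/9 s.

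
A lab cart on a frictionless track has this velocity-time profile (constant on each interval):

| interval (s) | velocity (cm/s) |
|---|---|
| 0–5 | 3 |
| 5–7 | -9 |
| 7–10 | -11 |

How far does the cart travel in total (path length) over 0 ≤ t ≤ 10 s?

66 cm

Total distance travelled is ∫|v| dt — sum the magnitudes of each area piece.
0–5 s: |3| × 5 = 15 cm
5–7 s: |-9| × 2 = 18 cm
7–10 s: |-11| × 3 = 33 cm
Total distance = 66 cm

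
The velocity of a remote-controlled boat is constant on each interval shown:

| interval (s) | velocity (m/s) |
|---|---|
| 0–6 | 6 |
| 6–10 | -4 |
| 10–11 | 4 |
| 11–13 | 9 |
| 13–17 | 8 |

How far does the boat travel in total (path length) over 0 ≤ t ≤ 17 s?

106 m

Distance (not displacement) is the total path length: add the absolute areas under v-t.
0–6 s: |6| × 6 = 36 m
6–10 s: |-4| × 4 = 16 m
10–11 s: |4| × 1 = 4 m
11–13 s: |9| × 2 = 18 m
13–17 s: |8| × 4 = 32 m
Total distance = 106 m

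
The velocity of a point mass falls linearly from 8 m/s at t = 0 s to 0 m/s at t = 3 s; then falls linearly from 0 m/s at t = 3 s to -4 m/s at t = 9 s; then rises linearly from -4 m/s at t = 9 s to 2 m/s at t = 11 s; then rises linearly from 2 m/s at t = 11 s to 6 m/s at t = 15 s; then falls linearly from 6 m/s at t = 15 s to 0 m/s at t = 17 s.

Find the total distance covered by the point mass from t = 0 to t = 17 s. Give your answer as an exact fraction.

148/3 m

Distance (not displacement) is the total path length: add the absolute areas under v-t.
0–3 s: |½(8 + 0)(3)| = 12 m
3–9 s: |½(0 + -4)(6)| = 12 m
9–11 s: v = 0 at t = 31/3 s; triangle areas 8/3 + 2/3 = 10/3 m
11–15 s: |½(2 + 6)(4)| = 16 m
15–17 s: |½(6 + 0)(2)| = 6 m
Total distance = 148/3 m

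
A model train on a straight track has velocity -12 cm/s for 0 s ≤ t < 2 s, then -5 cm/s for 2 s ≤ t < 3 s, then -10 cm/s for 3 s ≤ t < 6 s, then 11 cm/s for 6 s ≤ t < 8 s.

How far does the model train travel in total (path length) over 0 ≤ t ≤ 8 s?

Distance (not displacement) is the total path length: add the absolute areas under v-t.
0–2 s: |-12| × 2 = 24 cm
2–3 s: |-5| × 1 = 5 cm
3–6 s: |-10| × 3 = 30 cm
6–8 s: |11| × 2 = 22 cm
Total distance = 81 cm

81 cm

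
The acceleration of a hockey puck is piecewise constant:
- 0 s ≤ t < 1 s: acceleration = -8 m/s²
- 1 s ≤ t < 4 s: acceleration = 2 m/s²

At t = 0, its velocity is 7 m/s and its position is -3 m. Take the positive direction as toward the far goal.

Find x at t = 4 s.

On each constant-a segment, Δv = aΔt and Δx = v₀Δt + ½aΔt²; chain segment to segment.
0–1 s: v starts 7 m/s; Δx = 7·1 + ½·-8·1² = 3 m; v ends -1 m/s.
1–4 s: v starts -1 m/s; Δx = -1·3 + ½·2·3² = 6 m; v ends 5 m/s.
x(4) = -3 + Σ Δx = 6 m.

6 m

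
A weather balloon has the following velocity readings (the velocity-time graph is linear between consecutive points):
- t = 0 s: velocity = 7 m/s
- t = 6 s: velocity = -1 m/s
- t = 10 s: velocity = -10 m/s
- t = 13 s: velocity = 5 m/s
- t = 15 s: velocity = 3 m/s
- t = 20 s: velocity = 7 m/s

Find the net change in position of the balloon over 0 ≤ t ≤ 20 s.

Net displacement equals the area under the velocity-time graph (areas below the axis count negative).
0–6 s: ½(7 + -1)(6) = 18 m
6–10 s: ½(-1 + -10)(4) = -22 m
10–13 s: ½(-10 + 5)(3) = -7.5 m
13–15 s: ½(5 + 3)(2) = 8 m
15–20 s: ½(3 + 7)(5) = 25 m
Net displacement = 21.5 m

21.5 m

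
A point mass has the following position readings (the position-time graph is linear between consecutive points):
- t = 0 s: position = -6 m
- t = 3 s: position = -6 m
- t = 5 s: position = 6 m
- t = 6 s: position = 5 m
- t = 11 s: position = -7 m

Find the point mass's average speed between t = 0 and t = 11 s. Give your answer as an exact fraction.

Average speed = (total path length)/(elapsed time); on a piecewise-linear x-t graph the path length is Σ|Δx|.
0–3 s: |Δx| = |-6 − -6| = 0 m
3–5 s: |Δx| = |6 − -6| = 12 m
5–6 s: |Δx| = |5 − 6| = 1 m
6–11 s: |Δx| = |-7 − 5| = 12 m
Total path = 25 m; average speed = 25/11 = 25/11 m/s.

25/11 m/s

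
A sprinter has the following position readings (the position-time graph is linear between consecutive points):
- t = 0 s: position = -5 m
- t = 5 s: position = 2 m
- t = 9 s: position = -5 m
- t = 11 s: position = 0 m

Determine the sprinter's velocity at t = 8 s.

Velocity is the slope of the x-t graph on 5–9 s: (-5 − 2)/(9 − 5) = -1.75 m/s.

-1.75 m/s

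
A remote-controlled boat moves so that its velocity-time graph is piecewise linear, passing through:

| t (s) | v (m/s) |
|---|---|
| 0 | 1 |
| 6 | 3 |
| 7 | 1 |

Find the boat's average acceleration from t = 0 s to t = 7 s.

0 m/s²

Average acceleration = Δv/Δt = (1 − 1)/(7 − 0) = 0 m/s².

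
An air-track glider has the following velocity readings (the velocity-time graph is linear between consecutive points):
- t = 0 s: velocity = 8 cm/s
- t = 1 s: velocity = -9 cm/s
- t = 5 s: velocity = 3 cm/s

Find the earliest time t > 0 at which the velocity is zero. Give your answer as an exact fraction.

t = 8/17 s

v changes sign on 0–1 s (from 8 to -9); the graph is linear there, so v = 0 at t = 0 + (-8)·(1 − 0)/(-9 − 8) = 8/17 s.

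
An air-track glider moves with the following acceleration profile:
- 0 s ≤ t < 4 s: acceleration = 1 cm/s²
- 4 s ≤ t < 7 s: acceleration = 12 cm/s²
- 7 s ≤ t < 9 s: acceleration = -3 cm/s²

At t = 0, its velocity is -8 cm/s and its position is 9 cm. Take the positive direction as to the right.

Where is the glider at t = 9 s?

On each constant-a segment, Δv = aΔt and Δx = v₀Δt + ½aΔt²; chain segment to segment.
0–4 s: v starts -8 cm/s; Δx = -8·4 + ½·1·4² = -24 cm; v ends -4 cm/s.
4–7 s: v starts -4 cm/s; Δx = -4·3 + ½·12·3² = 42 cm; v ends 32 cm/s.
7–9 s: v starts 32 cm/s; Δx = 32·2 + ½·-3·2² = 58 cm; v ends 26 cm/s.
x(9) = 9 + Σ Δx = 85 cm.

85 cm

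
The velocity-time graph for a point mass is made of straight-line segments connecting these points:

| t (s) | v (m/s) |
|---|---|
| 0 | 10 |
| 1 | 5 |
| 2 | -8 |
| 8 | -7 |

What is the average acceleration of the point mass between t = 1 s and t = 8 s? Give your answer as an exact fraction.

Average acceleration = Δv/Δt = (-7 − 5)/(8 − 1) = -12/7 m/s².

-12/7 m/s²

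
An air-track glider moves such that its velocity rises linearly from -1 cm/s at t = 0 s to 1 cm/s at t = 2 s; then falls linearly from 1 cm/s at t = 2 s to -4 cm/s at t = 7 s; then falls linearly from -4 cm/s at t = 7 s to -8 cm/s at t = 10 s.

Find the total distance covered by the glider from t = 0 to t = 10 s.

Distance (not displacement) is the total path length: add the absolute areas under v-t.
0–2 s: v = 0 at t = 1 s; triangle areas 0.5 + 0.5 = 1 cm
2–7 s: v = 0 at t = 3 s; triangle areas 0.5 + 8 = 8.5 cm
7–10 s: |½(-4 + -8)(3)| = 18 cm
Total distance = 27.5 cm

27.5 cm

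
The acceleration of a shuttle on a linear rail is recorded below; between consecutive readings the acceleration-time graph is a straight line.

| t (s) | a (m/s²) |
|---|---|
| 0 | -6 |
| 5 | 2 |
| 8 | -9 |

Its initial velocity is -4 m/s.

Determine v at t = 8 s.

Δv equals the area under the a-t graph; then v = v₀ + Δv.
0–5 s: ½(-6 + 2)(5) = -10 m/s
5–8 s: ½(2 + -9)(3) = -10.5 m/s
Δv = -20.5 m/s, so v(8) = -4 + (-20.5) = -24.5 m/s.

-24.5 m/s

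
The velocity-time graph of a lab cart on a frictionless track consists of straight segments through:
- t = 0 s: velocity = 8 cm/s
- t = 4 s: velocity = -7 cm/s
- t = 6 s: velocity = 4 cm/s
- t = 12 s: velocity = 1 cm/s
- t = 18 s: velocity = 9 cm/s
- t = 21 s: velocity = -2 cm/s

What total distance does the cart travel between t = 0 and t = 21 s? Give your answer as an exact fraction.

Total distance travelled is ∫|v| dt — sum the magnitudes of each area piece.
0–4 s: v = 0 at t = 32/15 s; triangle areas 128/15 + 98/15 = 226/15 cm
4–6 s: v = 0 at t = 58/11 s; triangle areas 49/11 + 16/11 = 65/11 cm
6–12 s: |½(4 + 1)(6)| = 15 cm
12–18 s: |½(1 + 9)(6)| = 30 cm
18–21 s: v = 0 at t = 225/11 s; triangle areas 243/22 + 6/11 = 255/22 cm
Total distance = 2327/30 cm

2327/30 cm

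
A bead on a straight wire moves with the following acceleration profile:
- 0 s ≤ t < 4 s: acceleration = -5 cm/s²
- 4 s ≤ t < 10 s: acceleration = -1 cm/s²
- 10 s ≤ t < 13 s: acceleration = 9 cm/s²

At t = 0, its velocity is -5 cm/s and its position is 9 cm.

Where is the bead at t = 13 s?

-271.5 cm

On each constant-a segment, Δv = aΔt and Δx = v₀Δt + ½aΔt²; chain segment to segment.
0–4 s: v starts -5 cm/s; Δx = -5·4 + ½·-5·4² = -60 cm; v ends -25 cm/s.
4–10 s: v starts -25 cm/s; Δx = -25·6 + ½·-1·6² = -168 cm; v ends -31 cm/s.
10–13 s: v starts -31 cm/s; Δx = -31·3 + ½·9·3² = -52.5 cm; v ends -4 cm/s.
x(13) = 9 + Σ Δx = -271.5 cm.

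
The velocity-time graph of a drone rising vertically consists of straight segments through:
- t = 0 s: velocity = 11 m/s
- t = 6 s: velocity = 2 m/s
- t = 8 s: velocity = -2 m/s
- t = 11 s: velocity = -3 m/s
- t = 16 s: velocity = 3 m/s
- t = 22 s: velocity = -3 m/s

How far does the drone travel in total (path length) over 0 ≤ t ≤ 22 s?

Total distance travelled is ∫|v| dt — sum the magnitudes of each area piece.
0–6 s: |½(11 + 2)(6)| = 39 m
6–8 s: v = 0 at t = 7 s; triangle areas 1 + 1 = 2 m
8–11 s: |½(-2 + -3)(3)| = 7.5 m
11–16 s: v = 0 at t = 13.5 s; triangle areas 3.75 + 3.75 = 7.5 m
16–22 s: v = 0 at t = 19 s; triangle areas 4.5 + 4.5 = 9 m
Total distance = 65 m

65 m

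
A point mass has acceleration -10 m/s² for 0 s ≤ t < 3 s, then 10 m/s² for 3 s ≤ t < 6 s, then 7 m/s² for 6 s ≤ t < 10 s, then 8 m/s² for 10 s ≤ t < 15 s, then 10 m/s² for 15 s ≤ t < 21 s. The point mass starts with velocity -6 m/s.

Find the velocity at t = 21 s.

Δv equals the area under the a-t graph; then v = v₀ + Δv.
0–3 s: -10 × 3 = -30 m/s
3–6 s: 10 × 3 = 30 m/s
6–10 s: 7 × 4 = 28 m/s
10–15 s: 8 × 5 = 40 m/s
15–21 s: 10 × 6 = 60 m/s
Δv = 128 m/s, so v(21) = -6 + (128) = 122 m/s.

122 m/s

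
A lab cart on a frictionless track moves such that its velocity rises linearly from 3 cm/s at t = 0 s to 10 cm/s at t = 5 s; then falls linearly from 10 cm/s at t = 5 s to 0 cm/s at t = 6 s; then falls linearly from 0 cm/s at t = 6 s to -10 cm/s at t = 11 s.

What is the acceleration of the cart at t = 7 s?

Acceleration is the slope of the v-t graph on 6–11 s: (-10 − 0)/(11 − 6) = -2 cm/s².

-2 cm/s²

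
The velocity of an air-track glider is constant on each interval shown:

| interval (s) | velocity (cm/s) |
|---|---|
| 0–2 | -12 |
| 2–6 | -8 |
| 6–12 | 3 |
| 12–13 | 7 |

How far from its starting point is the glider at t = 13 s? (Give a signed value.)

Net displacement equals the area under the velocity-time graph (areas below the axis count negative).
0–2 s: -12 × 2 = -24 cm
2–6 s: -8 × 4 = -32 cm
6–12 s: 3 × 6 = 18 cm
12–13 s: 7 × 1 = 7 cm
Net displacement = -31 cm

-31 cm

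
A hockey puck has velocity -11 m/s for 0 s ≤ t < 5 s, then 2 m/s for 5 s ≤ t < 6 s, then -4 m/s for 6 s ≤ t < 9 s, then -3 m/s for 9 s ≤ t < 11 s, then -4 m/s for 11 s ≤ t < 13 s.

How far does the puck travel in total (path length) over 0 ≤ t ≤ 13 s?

Distance (not displacement) is the total path length: add the absolute areas under v-t.
0–5 s: |-11| × 5 = 55 m
5–6 s: |2| × 1 = 2 m
6–9 s: |-4| × 3 = 12 m
9–11 s: |-3| × 2 = 6 m
11–13 s: |-4| × 2 = 8 m
Total distance = 83 m

83 m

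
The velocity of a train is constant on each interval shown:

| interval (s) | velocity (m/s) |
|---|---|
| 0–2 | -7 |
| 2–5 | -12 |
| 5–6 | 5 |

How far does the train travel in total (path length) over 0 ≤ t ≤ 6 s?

55 m

Distance (not displacement) is the total path length: add the absolute areas under v-t.
0–2 s: |-7| × 2 = 14 m
2–5 s: |-12| × 3 = 36 m
5–6 s: |5| × 1 = 5 m
Total distance = 55 m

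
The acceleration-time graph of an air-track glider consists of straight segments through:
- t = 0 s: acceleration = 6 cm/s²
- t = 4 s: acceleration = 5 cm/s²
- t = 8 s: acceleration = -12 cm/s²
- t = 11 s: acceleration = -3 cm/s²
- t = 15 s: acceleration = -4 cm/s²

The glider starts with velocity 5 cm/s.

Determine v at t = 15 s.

Δv equals the area under the a-t graph; then v = v₀ + Δv.
0–4 s: ½(6 + 5)(4) = 22 cm/s
4–8 s: ½(5 + -12)(4) = -14 cm/s
8–11 s: ½(-12 + -3)(3) = -22.5 cm/s
11–15 s: ½(-3 + -4)(4) = -14 cm/s
Δv = -28.5 cm/s, so v(15) = 5 + (-28.5) = -23.5 cm/s.

-23.5 cm/s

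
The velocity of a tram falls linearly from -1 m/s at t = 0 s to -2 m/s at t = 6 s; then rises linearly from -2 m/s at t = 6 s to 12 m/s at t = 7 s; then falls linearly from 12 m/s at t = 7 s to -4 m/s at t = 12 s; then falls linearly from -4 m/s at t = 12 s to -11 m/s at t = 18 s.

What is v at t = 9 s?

On 7–12 s the graph is linear from 12 to -4 m/s: v(9) = 12 + (-4 − 12)·(9 − 7)/(12 − 7) = 5.6 m/s.

5.6 m/s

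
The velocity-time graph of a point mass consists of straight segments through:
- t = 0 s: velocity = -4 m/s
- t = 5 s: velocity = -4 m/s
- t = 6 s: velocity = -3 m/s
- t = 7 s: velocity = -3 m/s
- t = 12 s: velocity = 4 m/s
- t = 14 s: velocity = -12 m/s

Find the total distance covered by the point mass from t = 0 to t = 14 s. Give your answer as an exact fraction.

Distance (not displacement) is the total path length: add the absolute areas under v-t.
0–5 s: |-4| × 5 = 20 m
5–6 s: |½(-4 + -3)(1)| = 3.5 m
6–7 s: |-3| × 1 = 3 m
7–12 s: v = 0 at t = 64/7 s; triangle areas 45/14 + 40/7 = 125/14 m
12–14 s: v = 0 at t = 12.5 s; triangle areas 1 + 9 = 10 m
Total distance = 318/7 m

318/7 m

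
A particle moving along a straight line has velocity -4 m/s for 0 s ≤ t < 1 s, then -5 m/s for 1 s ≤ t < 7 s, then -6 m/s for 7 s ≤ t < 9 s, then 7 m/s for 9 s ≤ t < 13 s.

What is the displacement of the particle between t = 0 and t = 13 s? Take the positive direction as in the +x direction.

Net displacement equals the area under the velocity-time graph (areas below the axis count negative).
0–1 s: -4 × 1 = -4 m
1–7 s: -5 × 6 = -30 m
7–9 s: -6 × 2 = -12 m
9–13 s: 7 × 4 = 28 m
Net displacement = -18 m

-18 m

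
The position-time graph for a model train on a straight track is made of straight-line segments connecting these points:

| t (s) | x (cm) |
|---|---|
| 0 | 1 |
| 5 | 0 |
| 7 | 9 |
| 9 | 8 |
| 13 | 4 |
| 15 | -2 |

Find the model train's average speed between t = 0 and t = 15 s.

1.4 cm/s

Average speed = (total path length)/(elapsed time); on a piecewise-linear x-t graph the path length is Σ|Δx|.
0–5 s: |Δx| = |0 − 1| = 1 cm
5–7 s: |Δx| = |9 − 0| = 9 cm
7–9 s: |Δx| = |8 − 9| = 1 cm
9–13 s: |Δx| = |4 − 8| = 4 cm
13–15 s: |Δx| = |-2 − 4| = 6 cm
Total path = 21 cm; average speed = 21/15 = 1.4 cm/s.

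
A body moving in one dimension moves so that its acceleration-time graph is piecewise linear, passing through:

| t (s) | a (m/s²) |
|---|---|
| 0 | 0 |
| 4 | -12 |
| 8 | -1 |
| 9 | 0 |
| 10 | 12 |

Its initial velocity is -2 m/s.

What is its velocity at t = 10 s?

Δv equals the area under the a-t graph; then v = v₀ + Δv.
0–4 s: ½(0 + -12)(4) = -24 m/s
4–8 s: ½(-12 + -1)(4) = -26 m/s
8–9 s: ½(-1 + 0)(1) = -0.5 m/s
9–10 s: ½(0 + 12)(1) = 6 m/s
Δv = -44.5 m/s, so v(10) = -2 + (-44.5) = -46.5 m/s.

-46.5 m/s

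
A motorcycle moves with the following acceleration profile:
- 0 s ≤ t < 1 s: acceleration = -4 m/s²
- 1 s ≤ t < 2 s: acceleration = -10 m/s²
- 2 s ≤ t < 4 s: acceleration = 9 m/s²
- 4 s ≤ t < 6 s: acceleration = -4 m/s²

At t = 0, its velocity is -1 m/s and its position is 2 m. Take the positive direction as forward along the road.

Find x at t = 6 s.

-25 m

On each constant-a segment, Δv = aΔt and Δx = v₀Δt + ½aΔt²; chain segment to segment.
0–1 s: v starts -1 m/s; Δx = -1·1 + ½·-4·1² = -3 m; v ends -5 m/s.
1–2 s: v starts -5 m/s; Δx = -5·1 + ½·-10·1² = -10 m; v ends -15 m/s.
2–4 s: v starts -15 m/s; Δx = -15·2 + ½·9·2² = -12 m; v ends 3 m/s.
4–6 s: v starts 3 m/s; Δx = 3·2 + ½·-4·2² = -2 m; v ends -5 m/s.
x(6) = 2 + Σ Δx = -25 m.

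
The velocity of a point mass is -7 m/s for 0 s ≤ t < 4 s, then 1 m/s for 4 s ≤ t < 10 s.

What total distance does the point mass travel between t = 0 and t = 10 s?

Distance (not displacement) is the total path length: add the absolute areas under v-t.
0–4 s: |-7| × 4 = 28 m
4–10 s: |1| × 6 = 6 m
Total distance = 34 m

34 m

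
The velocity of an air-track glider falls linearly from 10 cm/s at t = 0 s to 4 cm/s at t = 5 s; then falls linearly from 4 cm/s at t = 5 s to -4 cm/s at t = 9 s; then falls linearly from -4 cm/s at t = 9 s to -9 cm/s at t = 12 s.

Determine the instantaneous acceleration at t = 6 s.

Acceleration is the slope of the v-t graph on 5–9 s: (-4 − 4)/(9 − 5) = -2 cm/s².

-2 cm/s²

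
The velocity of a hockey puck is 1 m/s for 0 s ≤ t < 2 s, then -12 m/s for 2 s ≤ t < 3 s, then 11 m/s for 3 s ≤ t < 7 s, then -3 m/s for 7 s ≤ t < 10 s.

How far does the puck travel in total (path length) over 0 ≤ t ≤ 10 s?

67 m

Total distance travelled is ∫|v| dt — sum the magnitudes of each area piece.
0–2 s: |1| × 2 = 2 m
2–3 s: |-12| × 1 = 12 m
3–7 s: |11| × 4 = 44 m
7–10 s: |-3| × 3 = 9 m
Total distance = 67 m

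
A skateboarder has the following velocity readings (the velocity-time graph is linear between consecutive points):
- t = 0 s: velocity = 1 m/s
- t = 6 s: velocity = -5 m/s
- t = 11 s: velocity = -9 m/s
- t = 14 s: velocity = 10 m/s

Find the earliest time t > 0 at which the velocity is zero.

v changes sign on 0–6 s (from 1 to -5); the graph is linear there, so v = 0 at t = 0 + (-1)·(6 − 0)/(-5 − 1) = 1 s.

t = 1 s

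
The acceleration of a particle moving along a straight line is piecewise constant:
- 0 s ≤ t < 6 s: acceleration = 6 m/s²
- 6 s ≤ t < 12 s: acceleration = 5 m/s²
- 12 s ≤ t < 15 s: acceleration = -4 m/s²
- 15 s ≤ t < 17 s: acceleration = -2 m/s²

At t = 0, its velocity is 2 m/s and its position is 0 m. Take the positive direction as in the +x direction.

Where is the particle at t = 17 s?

732 m

On each constant-a segment, Δv = aΔt and Δx = v₀Δt + ½aΔt²; chain segment to segment.
0–6 s: v starts 2 m/s; Δx = 2·6 + ½·6·6² = 120 m; v ends 38 m/s.
6–12 s: v starts 38 m/s; Δx = 38·6 + ½·5·6² = 318 m; v ends 68 m/s.
12–15 s: v starts 68 m/s; Δx = 68·3 + ½·-4·3² = 186 m; v ends 56 m/s.
15–17 s: v starts 56 m/s; Δx = 56·2 + ½·-2·2² = 108 m; v ends 52 m/s.
x(17) = 0 + Σ Δx = 732 m.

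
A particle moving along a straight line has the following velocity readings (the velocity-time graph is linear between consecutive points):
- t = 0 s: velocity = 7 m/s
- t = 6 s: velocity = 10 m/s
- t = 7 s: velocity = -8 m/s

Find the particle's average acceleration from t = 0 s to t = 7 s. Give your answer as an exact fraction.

-15/7 m/s²

Average acceleration = Δv/Δt = (-8 − 7)/(7 − 0) = -15/7 m/s².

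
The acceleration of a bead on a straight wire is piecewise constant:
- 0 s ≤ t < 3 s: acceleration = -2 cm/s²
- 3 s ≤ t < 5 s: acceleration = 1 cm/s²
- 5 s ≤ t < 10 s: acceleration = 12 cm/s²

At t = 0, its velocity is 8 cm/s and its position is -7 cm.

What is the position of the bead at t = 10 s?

184 cm

On each constant-a segment, Δv = aΔt and Δx = v₀Δt + ½aΔt²; chain segment to segment.
0–3 s: v starts 8 cm/s; Δx = 8·3 + ½·-2·3² = 15 cm; v ends 2 cm/s.
3–5 s: v starts 2 cm/s; Δx = 2·2 + ½·1·2² = 6 cm; v ends 4 cm/s.
5–10 s: v starts 4 cm/s; Δx = 4·5 + ½·12·5² = 170 cm; v ends 64 cm/s.
x(10) = -7 + Σ Δx = 184 cm.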